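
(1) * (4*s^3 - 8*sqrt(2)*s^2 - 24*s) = 4*s^3 - 8*sqrt(2)*s^2 - 24*s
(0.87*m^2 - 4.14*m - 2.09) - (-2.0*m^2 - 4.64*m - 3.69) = 2.87*m^2 + 0.5*m + 1.6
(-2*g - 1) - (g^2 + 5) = -g^2 - 2*g - 6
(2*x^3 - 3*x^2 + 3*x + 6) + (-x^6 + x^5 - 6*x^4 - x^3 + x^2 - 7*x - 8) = -x^6 + x^5 - 6*x^4 + x^3 - 2*x^2 - 4*x - 2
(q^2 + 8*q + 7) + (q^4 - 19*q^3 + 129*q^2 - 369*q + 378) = q^4 - 19*q^3 + 130*q^2 - 361*q + 385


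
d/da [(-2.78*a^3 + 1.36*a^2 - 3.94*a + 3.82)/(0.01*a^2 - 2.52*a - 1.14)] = (-0.0278*a^4 + 14.0112*a^3 + 6.1198*a^2 - 3.1772*a + 14.118)/(0.0001*a^4 - 0.0504*a^3 + 6.3276*a^2 + 5.7456*a + 1.2996)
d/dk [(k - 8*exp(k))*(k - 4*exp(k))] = -12*k*exp(k) + 2*k + 64*exp(2*k) - 12*exp(k)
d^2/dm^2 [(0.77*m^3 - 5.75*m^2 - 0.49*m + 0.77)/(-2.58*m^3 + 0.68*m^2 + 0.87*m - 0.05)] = (1.4210854715202e-14*m^7 + 73.8468239999999*m^6 + 9.19976400000002*m^5 + 11.967588*m^4 + 5.86118200000001*m^3 + 8.849214*m^2 - 2.048802*m - 1.146606)/(17.173512*m^9 - 13.579056*m^8 - 13.794228*m^7 + 9.841996*m^6 + 4.125222*m^5 - 2.148096*m^4 - 0.461673*m^3 + 0.108435*m^2 - 0.006525*m + 0.000125)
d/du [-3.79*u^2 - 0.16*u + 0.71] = -7.58*u - 0.16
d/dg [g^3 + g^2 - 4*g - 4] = 3*g^2 + 2*g - 4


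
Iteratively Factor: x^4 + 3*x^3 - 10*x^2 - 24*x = (x + 4)*(x^3 - x^2 - 6*x) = (x - 3)*(x + 4)*(x^2 + 2*x) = (x - 3)*(x + 2)*(x + 4)*(x)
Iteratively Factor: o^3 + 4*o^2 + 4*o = (o + 2)*(o^2 + 2*o) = o*(o + 2)*(o + 2)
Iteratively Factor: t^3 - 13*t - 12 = (t - 4)*(t^2 + 4*t + 3) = (t - 4)*(t + 3)*(t + 1)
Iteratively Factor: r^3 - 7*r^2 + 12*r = (r - 4)*(r^2 - 3*r) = r*(r - 4)*(r - 3)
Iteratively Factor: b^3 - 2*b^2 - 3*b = (b)*(b^2 - 2*b - 3) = b*(b - 3)*(b + 1)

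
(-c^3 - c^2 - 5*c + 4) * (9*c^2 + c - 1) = -9*c^5 - 10*c^4 - 45*c^3 + 32*c^2 + 9*c - 4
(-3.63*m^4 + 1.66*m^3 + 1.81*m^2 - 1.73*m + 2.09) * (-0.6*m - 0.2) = 2.178*m^5 - 0.27*m^4 - 1.418*m^3 + 0.676*m^2 - 0.908*m - 0.418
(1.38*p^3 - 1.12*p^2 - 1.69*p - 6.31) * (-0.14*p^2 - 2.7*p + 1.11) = -0.1932*p^5 - 3.5692*p^4 + 4.7924*p^3 + 4.2032*p^2 + 15.1611*p - 7.0041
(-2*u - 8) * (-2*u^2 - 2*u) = 4*u^3 + 20*u^2 + 16*u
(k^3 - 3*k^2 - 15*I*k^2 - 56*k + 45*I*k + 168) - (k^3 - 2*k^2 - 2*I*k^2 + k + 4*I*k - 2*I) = -k^2 - 13*I*k^2 - 57*k + 41*I*k + 168 + 2*I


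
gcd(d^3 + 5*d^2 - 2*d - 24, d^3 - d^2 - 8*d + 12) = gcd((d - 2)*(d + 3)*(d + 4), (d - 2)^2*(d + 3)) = d^2 + d - 6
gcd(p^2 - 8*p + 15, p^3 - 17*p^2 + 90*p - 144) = p - 3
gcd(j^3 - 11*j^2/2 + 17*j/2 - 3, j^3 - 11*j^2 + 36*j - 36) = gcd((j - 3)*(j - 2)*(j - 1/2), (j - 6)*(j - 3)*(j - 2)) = j^2 - 5*j + 6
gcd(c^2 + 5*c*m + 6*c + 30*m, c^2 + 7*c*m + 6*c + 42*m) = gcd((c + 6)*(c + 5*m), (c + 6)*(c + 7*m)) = c + 6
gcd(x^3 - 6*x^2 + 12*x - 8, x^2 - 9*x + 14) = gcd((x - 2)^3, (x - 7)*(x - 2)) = x - 2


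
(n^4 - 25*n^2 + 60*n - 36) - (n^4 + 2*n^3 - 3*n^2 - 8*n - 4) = -2*n^3 - 22*n^2 + 68*n - 32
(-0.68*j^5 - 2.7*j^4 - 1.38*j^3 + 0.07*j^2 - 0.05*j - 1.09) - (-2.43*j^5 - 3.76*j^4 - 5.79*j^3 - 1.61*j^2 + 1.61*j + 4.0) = 1.75*j^5 + 1.06*j^4 + 4.41*j^3 + 1.68*j^2 - 1.66*j - 5.09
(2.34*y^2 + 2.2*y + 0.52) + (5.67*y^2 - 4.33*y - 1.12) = 8.01*y^2 - 2.13*y - 0.6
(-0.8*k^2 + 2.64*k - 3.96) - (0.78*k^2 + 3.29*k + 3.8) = -1.58*k^2 - 0.65*k - 7.76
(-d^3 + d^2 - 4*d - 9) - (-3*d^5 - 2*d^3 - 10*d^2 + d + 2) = 3*d^5 + d^3 + 11*d^2 - 5*d - 11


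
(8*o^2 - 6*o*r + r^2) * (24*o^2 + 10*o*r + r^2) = 192*o^4 - 64*o^3*r - 28*o^2*r^2 + 4*o*r^3 + r^4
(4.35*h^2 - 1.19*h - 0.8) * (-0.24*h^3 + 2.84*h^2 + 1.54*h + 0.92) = -1.044*h^5 + 12.6396*h^4 + 3.5114*h^3 - 0.1026*h^2 - 2.3268*h - 0.736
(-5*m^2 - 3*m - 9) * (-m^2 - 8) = 5*m^4 + 3*m^3 + 49*m^2 + 24*m + 72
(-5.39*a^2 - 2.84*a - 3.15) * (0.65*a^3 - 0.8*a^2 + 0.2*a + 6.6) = -3.5035*a^5 + 2.466*a^4 - 0.8535*a^3 - 33.622*a^2 - 19.374*a - 20.79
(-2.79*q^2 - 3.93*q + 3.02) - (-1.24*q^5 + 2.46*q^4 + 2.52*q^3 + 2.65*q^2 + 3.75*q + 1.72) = 1.24*q^5 - 2.46*q^4 - 2.52*q^3 - 5.44*q^2 - 7.68*q + 1.3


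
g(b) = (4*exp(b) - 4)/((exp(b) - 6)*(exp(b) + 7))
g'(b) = 4*exp(b)/((exp(b) - 6)*(exp(b) + 7)) - (4*exp(b) - 4)*exp(b)/((exp(b) - 6)*(exp(b) + 7)^2) - (4*exp(b) - 4)*exp(b)/((exp(b) - 6)^2*(exp(b) + 7)) = 4*(-exp(2*b) + 2*exp(b) - 41)*exp(b)/(exp(4*b) + 2*exp(3*b) - 83*exp(2*b) - 84*exp(b) + 1764)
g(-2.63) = 0.09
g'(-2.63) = -0.01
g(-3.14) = 0.09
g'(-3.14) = -0.00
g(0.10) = -0.01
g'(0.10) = -0.11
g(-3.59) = 0.09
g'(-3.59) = -0.00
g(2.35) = 0.48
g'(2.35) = -0.89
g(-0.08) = 0.01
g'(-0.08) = -0.09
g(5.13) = 0.02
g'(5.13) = -0.02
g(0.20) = -0.02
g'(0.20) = -0.13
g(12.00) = 0.00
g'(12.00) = 0.00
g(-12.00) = 0.10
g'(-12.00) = 0.00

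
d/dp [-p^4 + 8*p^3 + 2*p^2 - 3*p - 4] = -4*p^3 + 24*p^2 + 4*p - 3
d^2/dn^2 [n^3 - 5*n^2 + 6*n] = 6*n - 10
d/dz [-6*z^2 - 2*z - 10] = -12*z - 2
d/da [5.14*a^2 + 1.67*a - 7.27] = 10.28*a + 1.67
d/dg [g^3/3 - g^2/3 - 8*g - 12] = g^2 - 2*g/3 - 8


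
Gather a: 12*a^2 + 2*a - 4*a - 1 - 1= 12*a^2 - 2*a - 2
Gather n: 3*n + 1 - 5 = 3*n - 4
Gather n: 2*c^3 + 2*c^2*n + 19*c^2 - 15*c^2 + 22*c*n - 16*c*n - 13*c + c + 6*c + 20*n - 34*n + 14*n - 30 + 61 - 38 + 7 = 2*c^3 + 4*c^2 - 6*c + n*(2*c^2 + 6*c)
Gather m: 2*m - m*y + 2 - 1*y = m*(2 - y) - y + 2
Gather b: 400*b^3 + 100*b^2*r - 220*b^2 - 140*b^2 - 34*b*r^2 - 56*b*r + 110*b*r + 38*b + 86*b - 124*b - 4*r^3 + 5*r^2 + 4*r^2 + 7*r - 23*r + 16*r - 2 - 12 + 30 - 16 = 400*b^3 + b^2*(100*r - 360) + b*(-34*r^2 + 54*r) - 4*r^3 + 9*r^2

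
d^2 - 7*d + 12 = (d - 4)*(d - 3)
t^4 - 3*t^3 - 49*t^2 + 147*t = t*(t - 7)*(t - 3)*(t + 7)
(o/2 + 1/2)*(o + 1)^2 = o^3/2 + 3*o^2/2 + 3*o/2 + 1/2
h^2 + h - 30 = (h - 5)*(h + 6)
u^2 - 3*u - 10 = (u - 5)*(u + 2)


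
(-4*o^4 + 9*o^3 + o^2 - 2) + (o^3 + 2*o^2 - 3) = -4*o^4 + 10*o^3 + 3*o^2 - 5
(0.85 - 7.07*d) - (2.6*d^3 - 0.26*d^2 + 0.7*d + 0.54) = -2.6*d^3 + 0.26*d^2 - 7.77*d + 0.31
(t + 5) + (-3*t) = 5 - 2*t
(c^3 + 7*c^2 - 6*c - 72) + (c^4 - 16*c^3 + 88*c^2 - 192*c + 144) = c^4 - 15*c^3 + 95*c^2 - 198*c + 72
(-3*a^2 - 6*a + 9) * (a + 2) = -3*a^3 - 12*a^2 - 3*a + 18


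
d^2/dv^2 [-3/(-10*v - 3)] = 600/(10*v + 3)^3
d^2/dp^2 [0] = 0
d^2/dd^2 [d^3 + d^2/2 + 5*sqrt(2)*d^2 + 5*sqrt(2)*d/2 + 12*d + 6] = 6*d + 1 + 10*sqrt(2)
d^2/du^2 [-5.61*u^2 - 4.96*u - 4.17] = -11.2200000000000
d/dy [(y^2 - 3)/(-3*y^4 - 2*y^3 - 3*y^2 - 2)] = 2*y*(-3*y^4 - 2*y^3 - 3*y^2 + 3*(y^2 - 3)*(2*y^2 + y + 1) - 2)/(3*y^4 + 2*y^3 + 3*y^2 + 2)^2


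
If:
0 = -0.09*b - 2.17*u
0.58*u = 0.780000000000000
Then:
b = -32.43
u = 1.34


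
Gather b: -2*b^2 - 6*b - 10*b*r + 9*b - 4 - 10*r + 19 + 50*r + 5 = -2*b^2 + b*(3 - 10*r) + 40*r + 20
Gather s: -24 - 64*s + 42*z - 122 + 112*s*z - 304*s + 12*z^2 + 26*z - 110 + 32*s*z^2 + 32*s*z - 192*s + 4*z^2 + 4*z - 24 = s*(32*z^2 + 144*z - 560) + 16*z^2 + 72*z - 280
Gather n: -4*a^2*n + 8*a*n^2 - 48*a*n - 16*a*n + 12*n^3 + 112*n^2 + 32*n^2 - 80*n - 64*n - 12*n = 12*n^3 + n^2*(8*a + 144) + n*(-4*a^2 - 64*a - 156)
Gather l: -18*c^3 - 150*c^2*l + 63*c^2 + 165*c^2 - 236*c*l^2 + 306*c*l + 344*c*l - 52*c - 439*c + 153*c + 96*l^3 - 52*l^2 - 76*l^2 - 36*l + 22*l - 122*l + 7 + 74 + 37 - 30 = -18*c^3 + 228*c^2 - 338*c + 96*l^3 + l^2*(-236*c - 128) + l*(-150*c^2 + 650*c - 136) + 88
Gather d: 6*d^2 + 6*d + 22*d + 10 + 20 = 6*d^2 + 28*d + 30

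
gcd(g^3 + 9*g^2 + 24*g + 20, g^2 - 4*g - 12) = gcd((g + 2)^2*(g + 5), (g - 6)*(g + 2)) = g + 2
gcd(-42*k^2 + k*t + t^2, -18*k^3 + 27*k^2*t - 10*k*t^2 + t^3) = -6*k + t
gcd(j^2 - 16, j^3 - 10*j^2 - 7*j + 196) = j + 4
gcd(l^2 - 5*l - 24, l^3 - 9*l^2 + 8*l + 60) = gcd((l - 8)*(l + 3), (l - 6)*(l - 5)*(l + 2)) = 1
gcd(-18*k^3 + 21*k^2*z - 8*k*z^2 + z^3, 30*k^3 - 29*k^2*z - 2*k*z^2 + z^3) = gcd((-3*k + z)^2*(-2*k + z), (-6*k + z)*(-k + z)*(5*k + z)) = 1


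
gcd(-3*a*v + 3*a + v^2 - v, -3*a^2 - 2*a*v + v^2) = -3*a + v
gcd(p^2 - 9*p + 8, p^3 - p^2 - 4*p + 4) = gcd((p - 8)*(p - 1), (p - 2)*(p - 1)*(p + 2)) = p - 1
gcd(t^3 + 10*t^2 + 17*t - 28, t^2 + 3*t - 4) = t^2 + 3*t - 4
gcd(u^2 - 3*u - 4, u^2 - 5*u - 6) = u + 1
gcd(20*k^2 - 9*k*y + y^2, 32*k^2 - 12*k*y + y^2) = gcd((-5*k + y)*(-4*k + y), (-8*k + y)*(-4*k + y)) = -4*k + y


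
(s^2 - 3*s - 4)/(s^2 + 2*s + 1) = (s - 4)/(s + 1)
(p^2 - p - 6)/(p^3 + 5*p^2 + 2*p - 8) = (p - 3)/(p^2 + 3*p - 4)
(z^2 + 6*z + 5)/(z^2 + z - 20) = (z + 1)/(z - 4)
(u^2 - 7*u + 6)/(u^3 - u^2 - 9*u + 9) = (u - 6)/(u^2 - 9)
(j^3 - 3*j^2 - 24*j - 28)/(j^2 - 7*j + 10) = (j^3 - 3*j^2 - 24*j - 28)/(j^2 - 7*j + 10)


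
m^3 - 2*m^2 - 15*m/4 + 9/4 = (m - 3)*(m - 1/2)*(m + 3/2)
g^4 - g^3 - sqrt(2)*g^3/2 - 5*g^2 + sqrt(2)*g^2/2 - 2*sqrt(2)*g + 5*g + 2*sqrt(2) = (g - 1)*(g - 2*sqrt(2))*(g + sqrt(2)/2)*(g + sqrt(2))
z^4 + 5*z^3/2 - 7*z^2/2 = z^2*(z - 1)*(z + 7/2)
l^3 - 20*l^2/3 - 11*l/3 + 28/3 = (l - 7)*(l - 1)*(l + 4/3)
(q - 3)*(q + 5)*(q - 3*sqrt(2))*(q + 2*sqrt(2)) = q^4 - sqrt(2)*q^3 + 2*q^3 - 27*q^2 - 2*sqrt(2)*q^2 - 24*q + 15*sqrt(2)*q + 180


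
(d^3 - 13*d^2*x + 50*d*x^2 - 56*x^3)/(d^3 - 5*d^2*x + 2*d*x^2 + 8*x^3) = (d - 7*x)/(d + x)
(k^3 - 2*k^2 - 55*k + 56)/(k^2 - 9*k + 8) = k + 7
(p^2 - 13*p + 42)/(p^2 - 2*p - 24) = (p - 7)/(p + 4)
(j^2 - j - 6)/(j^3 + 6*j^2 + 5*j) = (j^2 - j - 6)/(j*(j^2 + 6*j + 5))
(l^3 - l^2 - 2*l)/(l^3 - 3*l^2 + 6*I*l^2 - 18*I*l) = (l^2 - l - 2)/(l^2 + l*(-3 + 6*I) - 18*I)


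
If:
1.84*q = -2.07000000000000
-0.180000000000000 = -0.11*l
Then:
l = 1.64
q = -1.12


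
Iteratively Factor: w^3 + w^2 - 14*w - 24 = (w - 4)*(w^2 + 5*w + 6) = (w - 4)*(w + 2)*(w + 3)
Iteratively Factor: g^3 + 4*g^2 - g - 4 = (g + 4)*(g^2 - 1) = (g + 1)*(g + 4)*(g - 1)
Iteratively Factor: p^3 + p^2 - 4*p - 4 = (p - 2)*(p^2 + 3*p + 2) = (p - 2)*(p + 1)*(p + 2)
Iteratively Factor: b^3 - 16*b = (b)*(b^2 - 16) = b*(b - 4)*(b + 4)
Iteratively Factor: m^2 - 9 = (m - 3)*(m + 3)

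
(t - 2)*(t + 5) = t^2 + 3*t - 10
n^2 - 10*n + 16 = (n - 8)*(n - 2)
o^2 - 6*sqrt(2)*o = o*(o - 6*sqrt(2))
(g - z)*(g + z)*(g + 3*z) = g^3 + 3*g^2*z - g*z^2 - 3*z^3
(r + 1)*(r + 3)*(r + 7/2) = r^3 + 15*r^2/2 + 17*r + 21/2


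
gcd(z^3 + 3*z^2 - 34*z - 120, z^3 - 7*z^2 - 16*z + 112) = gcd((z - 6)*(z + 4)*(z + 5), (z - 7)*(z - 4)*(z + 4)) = z + 4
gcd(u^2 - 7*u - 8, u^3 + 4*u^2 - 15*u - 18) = u + 1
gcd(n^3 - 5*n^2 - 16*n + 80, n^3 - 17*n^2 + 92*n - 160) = n^2 - 9*n + 20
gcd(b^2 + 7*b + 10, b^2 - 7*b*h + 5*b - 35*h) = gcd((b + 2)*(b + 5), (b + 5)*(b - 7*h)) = b + 5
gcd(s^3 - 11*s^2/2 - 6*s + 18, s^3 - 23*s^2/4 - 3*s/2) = s - 6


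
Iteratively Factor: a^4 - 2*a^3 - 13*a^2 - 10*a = (a + 1)*(a^3 - 3*a^2 - 10*a) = a*(a + 1)*(a^2 - 3*a - 10) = a*(a - 5)*(a + 1)*(a + 2)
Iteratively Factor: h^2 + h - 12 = (h + 4)*(h - 3)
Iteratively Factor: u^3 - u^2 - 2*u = (u - 2)*(u^2 + u) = (u - 2)*(u + 1)*(u)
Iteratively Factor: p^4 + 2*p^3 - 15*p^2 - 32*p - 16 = (p + 4)*(p^3 - 2*p^2 - 7*p - 4) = (p + 1)*(p + 4)*(p^2 - 3*p - 4) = (p + 1)^2*(p + 4)*(p - 4)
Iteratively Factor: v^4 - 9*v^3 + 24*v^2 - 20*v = (v - 2)*(v^3 - 7*v^2 + 10*v) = v*(v - 2)*(v^2 - 7*v + 10) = v*(v - 2)^2*(v - 5)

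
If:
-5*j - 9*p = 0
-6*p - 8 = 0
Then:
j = 12/5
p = -4/3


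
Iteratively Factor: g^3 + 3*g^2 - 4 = (g - 1)*(g^2 + 4*g + 4) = (g - 1)*(g + 2)*(g + 2)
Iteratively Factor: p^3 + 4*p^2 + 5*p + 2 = (p + 2)*(p^2 + 2*p + 1) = (p + 1)*(p + 2)*(p + 1)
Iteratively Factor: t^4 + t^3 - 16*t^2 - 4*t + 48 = (t - 3)*(t^3 + 4*t^2 - 4*t - 16) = (t - 3)*(t + 4)*(t^2 - 4) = (t - 3)*(t - 2)*(t + 4)*(t + 2)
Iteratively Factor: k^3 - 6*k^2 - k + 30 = (k - 5)*(k^2 - k - 6) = (k - 5)*(k + 2)*(k - 3)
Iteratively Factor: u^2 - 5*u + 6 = (u - 2)*(u - 3)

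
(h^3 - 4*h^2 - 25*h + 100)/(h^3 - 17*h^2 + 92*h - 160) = (h + 5)/(h - 8)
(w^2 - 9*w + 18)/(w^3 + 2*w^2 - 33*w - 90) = (w - 3)/(w^2 + 8*w + 15)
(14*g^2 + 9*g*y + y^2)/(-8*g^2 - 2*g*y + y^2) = (7*g + y)/(-4*g + y)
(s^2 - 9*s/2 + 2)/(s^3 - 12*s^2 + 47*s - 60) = (s - 1/2)/(s^2 - 8*s + 15)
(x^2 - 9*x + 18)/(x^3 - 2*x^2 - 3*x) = (x - 6)/(x*(x + 1))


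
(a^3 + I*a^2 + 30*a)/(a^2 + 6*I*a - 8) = a*(a^2 + I*a + 30)/(a^2 + 6*I*a - 8)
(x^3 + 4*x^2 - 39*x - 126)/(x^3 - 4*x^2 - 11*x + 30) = (x^2 + x - 42)/(x^2 - 7*x + 10)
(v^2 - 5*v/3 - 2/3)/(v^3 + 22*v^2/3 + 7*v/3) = (v - 2)/(v*(v + 7))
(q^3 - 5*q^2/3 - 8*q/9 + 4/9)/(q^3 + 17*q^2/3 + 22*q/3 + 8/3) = (3*q^2 - 7*q + 2)/(3*(q^2 + 5*q + 4))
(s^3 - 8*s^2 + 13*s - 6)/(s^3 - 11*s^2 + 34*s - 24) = (s - 1)/(s - 4)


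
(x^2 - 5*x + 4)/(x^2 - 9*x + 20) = (x - 1)/(x - 5)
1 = 1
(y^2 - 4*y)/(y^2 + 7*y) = (y - 4)/(y + 7)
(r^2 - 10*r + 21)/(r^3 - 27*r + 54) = (r - 7)/(r^2 + 3*r - 18)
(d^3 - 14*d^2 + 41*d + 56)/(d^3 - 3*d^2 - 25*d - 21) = (d - 8)/(d + 3)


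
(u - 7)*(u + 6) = u^2 - u - 42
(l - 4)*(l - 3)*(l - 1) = l^3 - 8*l^2 + 19*l - 12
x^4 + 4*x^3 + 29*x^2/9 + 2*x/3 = x*(x + 1/3)*(x + 2/3)*(x + 3)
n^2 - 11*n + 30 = (n - 6)*(n - 5)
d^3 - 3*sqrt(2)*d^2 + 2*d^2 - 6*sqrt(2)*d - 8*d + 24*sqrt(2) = (d - 2)*(d + 4)*(d - 3*sqrt(2))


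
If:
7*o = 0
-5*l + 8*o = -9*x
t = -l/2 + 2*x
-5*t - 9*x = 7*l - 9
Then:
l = 162/271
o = 0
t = 99/271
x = 90/271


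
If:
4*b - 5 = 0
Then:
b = 5/4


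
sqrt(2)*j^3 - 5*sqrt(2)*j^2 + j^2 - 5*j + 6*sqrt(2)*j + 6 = (j - 3)*(j - 2)*(sqrt(2)*j + 1)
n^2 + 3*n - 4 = (n - 1)*(n + 4)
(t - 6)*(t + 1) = t^2 - 5*t - 6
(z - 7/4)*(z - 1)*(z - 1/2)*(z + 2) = z^4 - 5*z^3/4 - 27*z^2/8 + 43*z/8 - 7/4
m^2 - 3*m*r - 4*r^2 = (m - 4*r)*(m + r)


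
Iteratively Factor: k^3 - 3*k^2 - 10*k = (k - 5)*(k^2 + 2*k) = (k - 5)*(k + 2)*(k)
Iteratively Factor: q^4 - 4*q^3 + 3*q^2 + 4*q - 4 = (q + 1)*(q^3 - 5*q^2 + 8*q - 4) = (q - 2)*(q + 1)*(q^2 - 3*q + 2) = (q - 2)*(q - 1)*(q + 1)*(q - 2)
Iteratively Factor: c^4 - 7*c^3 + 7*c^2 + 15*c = (c + 1)*(c^3 - 8*c^2 + 15*c) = (c - 5)*(c + 1)*(c^2 - 3*c) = c*(c - 5)*(c + 1)*(c - 3)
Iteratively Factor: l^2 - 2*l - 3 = (l + 1)*(l - 3)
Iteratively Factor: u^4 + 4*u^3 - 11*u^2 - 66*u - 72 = (u + 2)*(u^3 + 2*u^2 - 15*u - 36) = (u - 4)*(u + 2)*(u^2 + 6*u + 9) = (u - 4)*(u + 2)*(u + 3)*(u + 3)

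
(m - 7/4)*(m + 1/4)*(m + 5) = m^3 + 7*m^2/2 - 127*m/16 - 35/16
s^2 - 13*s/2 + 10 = (s - 4)*(s - 5/2)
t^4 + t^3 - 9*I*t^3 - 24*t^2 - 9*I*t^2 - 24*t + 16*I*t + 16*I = (t + 1)*(t - 4*I)^2*(t - I)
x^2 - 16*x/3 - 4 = (x - 6)*(x + 2/3)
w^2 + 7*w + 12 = (w + 3)*(w + 4)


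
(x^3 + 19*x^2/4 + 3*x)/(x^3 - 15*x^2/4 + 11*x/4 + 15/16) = 4*x*(4*x^2 + 19*x + 12)/(16*x^3 - 60*x^2 + 44*x + 15)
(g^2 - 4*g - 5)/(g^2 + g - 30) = (g + 1)/(g + 6)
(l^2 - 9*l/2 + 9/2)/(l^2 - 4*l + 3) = (l - 3/2)/(l - 1)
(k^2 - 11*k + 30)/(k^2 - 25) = (k - 6)/(k + 5)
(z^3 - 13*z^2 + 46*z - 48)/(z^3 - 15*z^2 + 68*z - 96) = (z - 2)/(z - 4)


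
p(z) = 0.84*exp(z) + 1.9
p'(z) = 0.84*exp(z)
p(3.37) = 26.33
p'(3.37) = 24.43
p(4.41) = 71.01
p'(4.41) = 69.11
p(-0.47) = 2.43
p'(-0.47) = 0.53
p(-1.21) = 2.15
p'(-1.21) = 0.25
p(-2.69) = 1.96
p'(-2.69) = 0.06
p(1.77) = 6.83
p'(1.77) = 4.93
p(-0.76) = 2.29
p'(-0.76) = 0.39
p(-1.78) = 2.04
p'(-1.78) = 0.14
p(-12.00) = 1.90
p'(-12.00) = 0.00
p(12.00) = 136715.92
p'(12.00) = 136714.02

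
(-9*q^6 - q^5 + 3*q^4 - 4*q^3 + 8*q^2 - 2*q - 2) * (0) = 0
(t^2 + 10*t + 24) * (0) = 0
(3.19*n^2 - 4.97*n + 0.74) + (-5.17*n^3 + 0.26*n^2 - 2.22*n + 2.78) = -5.17*n^3 + 3.45*n^2 - 7.19*n + 3.52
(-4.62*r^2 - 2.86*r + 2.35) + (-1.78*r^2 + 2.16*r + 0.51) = -6.4*r^2 - 0.7*r + 2.86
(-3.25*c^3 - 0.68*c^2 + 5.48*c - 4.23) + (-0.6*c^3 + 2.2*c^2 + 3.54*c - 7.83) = -3.85*c^3 + 1.52*c^2 + 9.02*c - 12.06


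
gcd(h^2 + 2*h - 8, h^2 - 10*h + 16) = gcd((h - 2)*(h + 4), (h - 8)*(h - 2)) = h - 2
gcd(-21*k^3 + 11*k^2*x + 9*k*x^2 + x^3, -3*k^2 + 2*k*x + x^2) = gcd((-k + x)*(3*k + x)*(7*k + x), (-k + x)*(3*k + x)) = -3*k^2 + 2*k*x + x^2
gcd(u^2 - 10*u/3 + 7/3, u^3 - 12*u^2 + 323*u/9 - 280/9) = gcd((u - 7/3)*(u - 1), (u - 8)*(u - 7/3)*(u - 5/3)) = u - 7/3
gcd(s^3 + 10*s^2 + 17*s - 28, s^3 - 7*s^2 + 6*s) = s - 1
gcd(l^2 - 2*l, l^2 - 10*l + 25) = 1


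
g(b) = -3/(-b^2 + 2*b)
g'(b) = -3*(2*b - 2)/(-b^2 + 2*b)^2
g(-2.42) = 0.28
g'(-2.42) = 0.18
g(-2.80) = 0.22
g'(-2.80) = 0.13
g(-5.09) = 0.08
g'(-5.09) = 0.03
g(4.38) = 0.29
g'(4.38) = -0.19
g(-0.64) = 1.78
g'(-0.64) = 3.45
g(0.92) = -3.02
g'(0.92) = 0.49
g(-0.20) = 6.82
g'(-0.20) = 37.19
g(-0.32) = 4.04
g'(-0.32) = 14.37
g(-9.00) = 0.03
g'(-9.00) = 0.01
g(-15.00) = 0.01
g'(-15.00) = 0.00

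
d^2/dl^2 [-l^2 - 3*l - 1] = -2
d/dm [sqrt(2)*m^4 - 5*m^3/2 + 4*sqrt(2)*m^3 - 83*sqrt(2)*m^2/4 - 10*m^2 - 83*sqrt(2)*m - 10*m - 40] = 4*sqrt(2)*m^3 - 15*m^2/2 + 12*sqrt(2)*m^2 - 83*sqrt(2)*m/2 - 20*m - 83*sqrt(2) - 10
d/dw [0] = 0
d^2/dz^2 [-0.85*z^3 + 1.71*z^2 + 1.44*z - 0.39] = 3.42 - 5.1*z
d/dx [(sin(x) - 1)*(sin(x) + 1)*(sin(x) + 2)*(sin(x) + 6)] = 2*(2*sin(x)^3 + 12*sin(x)^2 + 11*sin(x) - 4)*cos(x)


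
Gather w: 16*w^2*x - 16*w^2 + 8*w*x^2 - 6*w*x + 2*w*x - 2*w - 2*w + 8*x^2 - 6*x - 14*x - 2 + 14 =w^2*(16*x - 16) + w*(8*x^2 - 4*x - 4) + 8*x^2 - 20*x + 12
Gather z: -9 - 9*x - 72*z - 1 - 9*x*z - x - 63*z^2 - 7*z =-10*x - 63*z^2 + z*(-9*x - 79) - 10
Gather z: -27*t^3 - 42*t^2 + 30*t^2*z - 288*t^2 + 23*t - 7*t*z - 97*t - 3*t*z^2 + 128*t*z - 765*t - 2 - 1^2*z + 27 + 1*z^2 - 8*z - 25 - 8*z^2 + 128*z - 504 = -27*t^3 - 330*t^2 - 839*t + z^2*(-3*t - 7) + z*(30*t^2 + 121*t + 119) - 504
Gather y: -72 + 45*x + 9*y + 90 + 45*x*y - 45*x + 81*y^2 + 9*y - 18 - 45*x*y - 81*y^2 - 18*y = 0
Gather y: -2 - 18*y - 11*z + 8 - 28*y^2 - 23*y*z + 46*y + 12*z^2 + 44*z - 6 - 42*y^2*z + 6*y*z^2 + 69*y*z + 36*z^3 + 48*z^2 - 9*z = y^2*(-42*z - 28) + y*(6*z^2 + 46*z + 28) + 36*z^3 + 60*z^2 + 24*z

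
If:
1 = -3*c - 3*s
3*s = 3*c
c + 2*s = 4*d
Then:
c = -1/6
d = -1/8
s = -1/6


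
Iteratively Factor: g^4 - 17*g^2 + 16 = (g + 1)*(g^3 - g^2 - 16*g + 16) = (g + 1)*(g + 4)*(g^2 - 5*g + 4) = (g - 4)*(g + 1)*(g + 4)*(g - 1)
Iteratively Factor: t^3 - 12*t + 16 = (t + 4)*(t^2 - 4*t + 4) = (t - 2)*(t + 4)*(t - 2)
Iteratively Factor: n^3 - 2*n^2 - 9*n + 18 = (n - 2)*(n^2 - 9) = (n - 3)*(n - 2)*(n + 3)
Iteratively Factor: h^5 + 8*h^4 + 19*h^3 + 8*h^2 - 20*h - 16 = (h + 1)*(h^4 + 7*h^3 + 12*h^2 - 4*h - 16) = (h + 1)*(h + 2)*(h^3 + 5*h^2 + 2*h - 8) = (h + 1)*(h + 2)*(h + 4)*(h^2 + h - 2) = (h + 1)*(h + 2)^2*(h + 4)*(h - 1)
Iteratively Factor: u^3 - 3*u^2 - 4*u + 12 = (u - 3)*(u^2 - 4) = (u - 3)*(u - 2)*(u + 2)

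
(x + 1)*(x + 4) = x^2 + 5*x + 4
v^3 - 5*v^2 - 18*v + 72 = (v - 6)*(v - 3)*(v + 4)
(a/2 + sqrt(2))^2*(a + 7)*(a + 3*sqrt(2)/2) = a^4/4 + 7*a^3/4 + 11*sqrt(2)*a^3/8 + 5*a^2 + 77*sqrt(2)*a^2/8 + 3*sqrt(2)*a + 35*a + 21*sqrt(2)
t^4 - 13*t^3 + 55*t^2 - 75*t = t*(t - 5)^2*(t - 3)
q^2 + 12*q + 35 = (q + 5)*(q + 7)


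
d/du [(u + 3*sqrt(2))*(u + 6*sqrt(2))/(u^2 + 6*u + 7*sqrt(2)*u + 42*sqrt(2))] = 2*(-sqrt(2)*u^2 + 3*u^2 - 36*u + 42*sqrt(2)*u - 126*sqrt(2) + 270)/(u^4 + 12*u^3 + 14*sqrt(2)*u^3 + 134*u^2 + 168*sqrt(2)*u^2 + 504*sqrt(2)*u + 1176*u + 3528)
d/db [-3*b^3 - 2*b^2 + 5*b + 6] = -9*b^2 - 4*b + 5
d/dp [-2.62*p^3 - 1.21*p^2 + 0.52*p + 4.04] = -7.86*p^2 - 2.42*p + 0.52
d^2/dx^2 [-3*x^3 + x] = -18*x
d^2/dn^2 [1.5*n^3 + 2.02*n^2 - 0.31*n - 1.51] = 9.0*n + 4.04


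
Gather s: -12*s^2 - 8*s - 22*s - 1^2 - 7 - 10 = -12*s^2 - 30*s - 18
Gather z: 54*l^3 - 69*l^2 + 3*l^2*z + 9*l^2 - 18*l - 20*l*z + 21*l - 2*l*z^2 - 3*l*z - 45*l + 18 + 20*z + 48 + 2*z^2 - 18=54*l^3 - 60*l^2 - 42*l + z^2*(2 - 2*l) + z*(3*l^2 - 23*l + 20) + 48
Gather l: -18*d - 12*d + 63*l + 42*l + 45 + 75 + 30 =-30*d + 105*l + 150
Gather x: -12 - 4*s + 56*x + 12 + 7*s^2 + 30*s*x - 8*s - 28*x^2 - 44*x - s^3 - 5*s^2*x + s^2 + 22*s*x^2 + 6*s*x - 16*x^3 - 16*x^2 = -s^3 + 8*s^2 - 12*s - 16*x^3 + x^2*(22*s - 44) + x*(-5*s^2 + 36*s + 12)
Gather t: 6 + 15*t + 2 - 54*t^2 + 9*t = -54*t^2 + 24*t + 8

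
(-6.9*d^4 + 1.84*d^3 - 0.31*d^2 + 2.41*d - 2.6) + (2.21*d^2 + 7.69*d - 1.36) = -6.9*d^4 + 1.84*d^3 + 1.9*d^2 + 10.1*d - 3.96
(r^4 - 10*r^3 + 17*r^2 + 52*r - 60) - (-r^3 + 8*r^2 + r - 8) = r^4 - 9*r^3 + 9*r^2 + 51*r - 52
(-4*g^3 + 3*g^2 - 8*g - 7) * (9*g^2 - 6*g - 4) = -36*g^5 + 51*g^4 - 74*g^3 - 27*g^2 + 74*g + 28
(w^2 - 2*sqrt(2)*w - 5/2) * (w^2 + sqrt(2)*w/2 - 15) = w^4 - 3*sqrt(2)*w^3/2 - 39*w^2/2 + 115*sqrt(2)*w/4 + 75/2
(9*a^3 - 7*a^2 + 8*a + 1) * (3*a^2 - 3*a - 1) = 27*a^5 - 48*a^4 + 36*a^3 - 14*a^2 - 11*a - 1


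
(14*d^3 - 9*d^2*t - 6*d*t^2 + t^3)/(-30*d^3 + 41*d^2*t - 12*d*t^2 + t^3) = (-14*d^2 - 5*d*t + t^2)/(30*d^2 - 11*d*t + t^2)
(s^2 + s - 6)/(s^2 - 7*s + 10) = (s + 3)/(s - 5)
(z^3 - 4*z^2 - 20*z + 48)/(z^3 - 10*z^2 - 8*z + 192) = (z - 2)/(z - 8)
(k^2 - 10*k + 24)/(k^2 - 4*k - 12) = (k - 4)/(k + 2)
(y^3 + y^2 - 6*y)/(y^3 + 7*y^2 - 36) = y/(y + 6)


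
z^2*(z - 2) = z^3 - 2*z^2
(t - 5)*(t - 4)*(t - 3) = t^3 - 12*t^2 + 47*t - 60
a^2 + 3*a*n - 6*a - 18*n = (a - 6)*(a + 3*n)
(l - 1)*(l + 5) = l^2 + 4*l - 5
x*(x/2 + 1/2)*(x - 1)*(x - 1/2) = x^4/2 - x^3/4 - x^2/2 + x/4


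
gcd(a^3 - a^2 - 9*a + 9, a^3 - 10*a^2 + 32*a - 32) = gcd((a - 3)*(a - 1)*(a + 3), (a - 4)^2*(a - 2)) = 1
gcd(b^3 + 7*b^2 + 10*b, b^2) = b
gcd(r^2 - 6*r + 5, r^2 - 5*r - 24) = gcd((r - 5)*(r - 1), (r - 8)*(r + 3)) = 1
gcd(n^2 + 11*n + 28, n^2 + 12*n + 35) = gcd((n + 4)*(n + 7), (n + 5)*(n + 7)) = n + 7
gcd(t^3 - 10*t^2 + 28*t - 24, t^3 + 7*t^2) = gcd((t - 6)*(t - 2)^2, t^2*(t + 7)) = 1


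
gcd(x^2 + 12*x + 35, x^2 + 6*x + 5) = x + 5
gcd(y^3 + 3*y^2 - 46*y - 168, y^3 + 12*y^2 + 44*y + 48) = y^2 + 10*y + 24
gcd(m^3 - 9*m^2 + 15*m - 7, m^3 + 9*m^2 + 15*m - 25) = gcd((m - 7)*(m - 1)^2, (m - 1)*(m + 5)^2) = m - 1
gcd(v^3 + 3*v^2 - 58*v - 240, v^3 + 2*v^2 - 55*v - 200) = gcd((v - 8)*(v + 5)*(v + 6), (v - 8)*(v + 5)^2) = v^2 - 3*v - 40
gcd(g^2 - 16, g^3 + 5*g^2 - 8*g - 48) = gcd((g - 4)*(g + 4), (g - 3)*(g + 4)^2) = g + 4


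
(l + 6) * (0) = 0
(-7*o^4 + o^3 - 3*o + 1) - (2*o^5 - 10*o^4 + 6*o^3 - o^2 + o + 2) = -2*o^5 + 3*o^4 - 5*o^3 + o^2 - 4*o - 1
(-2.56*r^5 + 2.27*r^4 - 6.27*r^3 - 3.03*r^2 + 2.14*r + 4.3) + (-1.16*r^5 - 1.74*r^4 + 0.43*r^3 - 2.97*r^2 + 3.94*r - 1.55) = -3.72*r^5 + 0.53*r^4 - 5.84*r^3 - 6.0*r^2 + 6.08*r + 2.75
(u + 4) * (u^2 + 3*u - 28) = u^3 + 7*u^2 - 16*u - 112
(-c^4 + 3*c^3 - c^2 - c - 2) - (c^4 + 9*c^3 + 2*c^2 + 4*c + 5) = -2*c^4 - 6*c^3 - 3*c^2 - 5*c - 7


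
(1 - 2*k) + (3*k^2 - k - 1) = 3*k^2 - 3*k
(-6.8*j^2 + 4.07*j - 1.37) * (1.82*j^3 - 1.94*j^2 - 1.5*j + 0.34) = -12.376*j^5 + 20.5994*j^4 - 0.189200000000001*j^3 - 5.7592*j^2 + 3.4388*j - 0.4658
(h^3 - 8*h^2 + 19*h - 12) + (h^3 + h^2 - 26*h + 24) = 2*h^3 - 7*h^2 - 7*h + 12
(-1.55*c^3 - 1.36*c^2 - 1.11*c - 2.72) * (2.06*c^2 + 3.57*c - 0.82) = -3.193*c^5 - 8.3351*c^4 - 5.8708*c^3 - 8.4507*c^2 - 8.8002*c + 2.2304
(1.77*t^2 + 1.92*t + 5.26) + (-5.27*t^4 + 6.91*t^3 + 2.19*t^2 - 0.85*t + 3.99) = -5.27*t^4 + 6.91*t^3 + 3.96*t^2 + 1.07*t + 9.25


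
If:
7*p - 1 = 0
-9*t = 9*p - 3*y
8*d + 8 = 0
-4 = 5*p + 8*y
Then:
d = -1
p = 1/7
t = -19/56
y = -33/56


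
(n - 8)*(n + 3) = n^2 - 5*n - 24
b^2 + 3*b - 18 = (b - 3)*(b + 6)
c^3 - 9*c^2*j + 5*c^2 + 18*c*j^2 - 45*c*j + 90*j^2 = (c + 5)*(c - 6*j)*(c - 3*j)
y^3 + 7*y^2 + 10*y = y*(y + 2)*(y + 5)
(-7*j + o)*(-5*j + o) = 35*j^2 - 12*j*o + o^2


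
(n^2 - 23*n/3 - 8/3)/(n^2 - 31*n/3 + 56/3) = (3*n + 1)/(3*n - 7)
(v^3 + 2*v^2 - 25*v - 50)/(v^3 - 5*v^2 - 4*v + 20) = (v + 5)/(v - 2)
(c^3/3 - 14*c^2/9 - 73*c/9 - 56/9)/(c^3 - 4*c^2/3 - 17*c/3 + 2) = (3*c^3 - 14*c^2 - 73*c - 56)/(3*(3*c^3 - 4*c^2 - 17*c + 6))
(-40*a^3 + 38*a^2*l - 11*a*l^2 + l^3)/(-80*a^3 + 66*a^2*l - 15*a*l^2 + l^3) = (4*a - l)/(8*a - l)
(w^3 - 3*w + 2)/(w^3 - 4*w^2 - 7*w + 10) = (w - 1)/(w - 5)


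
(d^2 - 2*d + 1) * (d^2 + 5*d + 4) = d^4 + 3*d^3 - 5*d^2 - 3*d + 4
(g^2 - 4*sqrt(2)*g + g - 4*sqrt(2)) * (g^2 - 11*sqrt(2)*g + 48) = g^4 - 15*sqrt(2)*g^3 + g^3 - 15*sqrt(2)*g^2 + 136*g^2 - 192*sqrt(2)*g + 136*g - 192*sqrt(2)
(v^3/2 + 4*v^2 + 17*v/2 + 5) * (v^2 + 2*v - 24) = v^5/2 + 5*v^4 + 9*v^3/2 - 74*v^2 - 194*v - 120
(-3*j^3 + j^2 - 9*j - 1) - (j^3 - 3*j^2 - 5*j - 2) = -4*j^3 + 4*j^2 - 4*j + 1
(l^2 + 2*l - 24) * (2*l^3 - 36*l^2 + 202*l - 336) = 2*l^5 - 32*l^4 + 82*l^3 + 932*l^2 - 5520*l + 8064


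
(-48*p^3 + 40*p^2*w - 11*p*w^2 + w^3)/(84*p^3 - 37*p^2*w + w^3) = (-4*p + w)/(7*p + w)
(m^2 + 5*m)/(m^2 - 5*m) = (m + 5)/(m - 5)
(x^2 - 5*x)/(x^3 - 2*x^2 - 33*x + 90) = x/(x^2 + 3*x - 18)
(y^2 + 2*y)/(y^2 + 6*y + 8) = y/(y + 4)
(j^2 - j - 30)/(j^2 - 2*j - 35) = (j - 6)/(j - 7)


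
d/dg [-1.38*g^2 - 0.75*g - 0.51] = -2.76*g - 0.75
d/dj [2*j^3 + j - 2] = 6*j^2 + 1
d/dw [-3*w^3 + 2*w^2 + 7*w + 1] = -9*w^2 + 4*w + 7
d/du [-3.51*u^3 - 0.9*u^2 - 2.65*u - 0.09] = -10.53*u^2 - 1.8*u - 2.65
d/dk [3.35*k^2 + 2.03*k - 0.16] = 6.7*k + 2.03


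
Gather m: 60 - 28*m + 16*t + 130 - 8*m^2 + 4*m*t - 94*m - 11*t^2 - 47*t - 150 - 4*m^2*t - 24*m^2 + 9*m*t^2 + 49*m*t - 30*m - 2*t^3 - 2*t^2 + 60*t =m^2*(-4*t - 32) + m*(9*t^2 + 53*t - 152) - 2*t^3 - 13*t^2 + 29*t + 40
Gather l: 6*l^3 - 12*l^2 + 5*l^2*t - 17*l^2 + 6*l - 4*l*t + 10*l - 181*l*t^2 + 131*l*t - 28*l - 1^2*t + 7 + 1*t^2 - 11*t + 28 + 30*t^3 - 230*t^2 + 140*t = 6*l^3 + l^2*(5*t - 29) + l*(-181*t^2 + 127*t - 12) + 30*t^3 - 229*t^2 + 128*t + 35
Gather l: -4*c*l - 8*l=l*(-4*c - 8)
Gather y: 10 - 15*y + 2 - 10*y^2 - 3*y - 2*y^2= -12*y^2 - 18*y + 12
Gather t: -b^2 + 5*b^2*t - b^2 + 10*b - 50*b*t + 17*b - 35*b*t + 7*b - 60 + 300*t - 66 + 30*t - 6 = -2*b^2 + 34*b + t*(5*b^2 - 85*b + 330) - 132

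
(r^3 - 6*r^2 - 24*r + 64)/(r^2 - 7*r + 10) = (r^2 - 4*r - 32)/(r - 5)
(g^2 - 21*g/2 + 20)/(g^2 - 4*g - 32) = (g - 5/2)/(g + 4)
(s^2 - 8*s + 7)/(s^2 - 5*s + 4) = (s - 7)/(s - 4)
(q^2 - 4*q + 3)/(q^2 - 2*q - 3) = (q - 1)/(q + 1)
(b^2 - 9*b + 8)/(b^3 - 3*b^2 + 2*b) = (b - 8)/(b*(b - 2))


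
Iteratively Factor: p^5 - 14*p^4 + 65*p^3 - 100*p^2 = (p)*(p^4 - 14*p^3 + 65*p^2 - 100*p) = p^2*(p^3 - 14*p^2 + 65*p - 100) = p^2*(p - 5)*(p^2 - 9*p + 20) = p^2*(p - 5)^2*(p - 4)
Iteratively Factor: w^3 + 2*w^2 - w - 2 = (w - 1)*(w^2 + 3*w + 2) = (w - 1)*(w + 1)*(w + 2)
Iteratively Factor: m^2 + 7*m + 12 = (m + 3)*(m + 4)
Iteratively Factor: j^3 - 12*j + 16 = (j - 2)*(j^2 + 2*j - 8) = (j - 2)*(j + 4)*(j - 2)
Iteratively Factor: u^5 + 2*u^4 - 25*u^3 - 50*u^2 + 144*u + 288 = (u + 2)*(u^4 - 25*u^2 + 144) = (u - 4)*(u + 2)*(u^3 + 4*u^2 - 9*u - 36) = (u - 4)*(u + 2)*(u + 4)*(u^2 - 9) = (u - 4)*(u - 3)*(u + 2)*(u + 4)*(u + 3)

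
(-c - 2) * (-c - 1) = c^2 + 3*c + 2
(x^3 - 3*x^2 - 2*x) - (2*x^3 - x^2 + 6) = -x^3 - 2*x^2 - 2*x - 6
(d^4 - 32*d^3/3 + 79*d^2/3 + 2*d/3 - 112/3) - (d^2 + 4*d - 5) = d^4 - 32*d^3/3 + 76*d^2/3 - 10*d/3 - 97/3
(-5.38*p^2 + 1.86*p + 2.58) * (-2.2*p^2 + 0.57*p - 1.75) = 11.836*p^4 - 7.1586*p^3 + 4.7992*p^2 - 1.7844*p - 4.515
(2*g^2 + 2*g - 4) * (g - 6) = 2*g^3 - 10*g^2 - 16*g + 24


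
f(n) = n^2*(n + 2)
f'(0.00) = 0.00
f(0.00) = 0.00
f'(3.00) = 39.00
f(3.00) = 45.00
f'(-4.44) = 41.38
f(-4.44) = -48.10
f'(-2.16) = 5.36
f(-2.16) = -0.75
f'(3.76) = 57.45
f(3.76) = 81.43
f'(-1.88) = 3.08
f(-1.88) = 0.42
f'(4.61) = 82.20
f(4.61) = 140.48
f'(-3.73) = 26.82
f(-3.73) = -24.07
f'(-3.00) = 15.00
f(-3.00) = -9.00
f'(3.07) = 40.55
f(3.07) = 47.78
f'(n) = n^2 + 2*n*(n + 2)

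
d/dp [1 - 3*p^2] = -6*p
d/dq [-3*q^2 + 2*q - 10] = 2 - 6*q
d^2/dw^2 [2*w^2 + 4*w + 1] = 4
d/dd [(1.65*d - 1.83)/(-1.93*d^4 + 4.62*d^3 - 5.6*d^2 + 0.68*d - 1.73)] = (9.5535*d^4 - 29.3736*d^3 + 34.6038*d^2 - 20.496*d - 1.6101)/(3.7249*d^8 - 17.8332*d^7 + 42.9604*d^6 - 54.3688*d^5 + 44.321*d^4 - 23.6012*d^3 + 19.8384*d^2 - 2.3528*d + 2.9929)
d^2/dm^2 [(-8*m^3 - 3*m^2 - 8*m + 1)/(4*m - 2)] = (-32*m^3 + 48*m^2 - 24*m - 15)/(8*m^3 - 12*m^2 + 6*m - 1)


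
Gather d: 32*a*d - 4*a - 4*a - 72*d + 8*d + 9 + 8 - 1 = -8*a + d*(32*a - 64) + 16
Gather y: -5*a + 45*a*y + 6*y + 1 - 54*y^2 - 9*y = -5*a - 54*y^2 + y*(45*a - 3) + 1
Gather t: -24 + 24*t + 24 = 24*t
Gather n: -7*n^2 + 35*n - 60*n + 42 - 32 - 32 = -7*n^2 - 25*n - 22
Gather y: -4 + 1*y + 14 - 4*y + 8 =18 - 3*y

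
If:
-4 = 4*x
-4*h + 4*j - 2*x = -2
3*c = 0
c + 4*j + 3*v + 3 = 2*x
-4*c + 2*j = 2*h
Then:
No Solution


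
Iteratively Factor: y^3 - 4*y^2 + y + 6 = (y - 3)*(y^2 - y - 2) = (y - 3)*(y + 1)*(y - 2)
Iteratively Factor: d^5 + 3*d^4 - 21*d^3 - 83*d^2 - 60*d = (d)*(d^4 + 3*d^3 - 21*d^2 - 83*d - 60) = d*(d - 5)*(d^3 + 8*d^2 + 19*d + 12) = d*(d - 5)*(d + 3)*(d^2 + 5*d + 4) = d*(d - 5)*(d + 3)*(d + 4)*(d + 1)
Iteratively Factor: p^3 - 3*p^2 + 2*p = (p)*(p^2 - 3*p + 2) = p*(p - 1)*(p - 2)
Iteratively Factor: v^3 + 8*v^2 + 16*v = (v)*(v^2 + 8*v + 16) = v*(v + 4)*(v + 4)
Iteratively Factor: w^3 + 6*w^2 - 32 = (w + 4)*(w^2 + 2*w - 8) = (w + 4)^2*(w - 2)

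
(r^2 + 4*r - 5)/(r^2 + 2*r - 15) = (r - 1)/(r - 3)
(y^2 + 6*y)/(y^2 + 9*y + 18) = y/(y + 3)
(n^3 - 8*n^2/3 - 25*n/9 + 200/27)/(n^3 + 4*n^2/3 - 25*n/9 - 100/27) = (3*n - 8)/(3*n + 4)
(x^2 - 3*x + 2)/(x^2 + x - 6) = (x - 1)/(x + 3)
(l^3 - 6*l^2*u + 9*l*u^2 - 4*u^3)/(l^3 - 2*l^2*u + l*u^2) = (l - 4*u)/l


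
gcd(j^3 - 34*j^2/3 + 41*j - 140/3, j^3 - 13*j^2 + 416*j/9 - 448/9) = j - 7/3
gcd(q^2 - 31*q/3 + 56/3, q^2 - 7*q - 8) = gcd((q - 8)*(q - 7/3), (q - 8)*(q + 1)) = q - 8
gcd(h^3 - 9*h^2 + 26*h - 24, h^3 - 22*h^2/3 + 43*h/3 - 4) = h^2 - 7*h + 12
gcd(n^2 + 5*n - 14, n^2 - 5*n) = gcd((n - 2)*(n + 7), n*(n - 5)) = 1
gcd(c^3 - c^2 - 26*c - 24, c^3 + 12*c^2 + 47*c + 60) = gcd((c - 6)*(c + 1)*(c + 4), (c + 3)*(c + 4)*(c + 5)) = c + 4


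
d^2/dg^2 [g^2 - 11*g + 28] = 2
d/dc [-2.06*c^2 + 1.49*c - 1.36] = 1.49 - 4.12*c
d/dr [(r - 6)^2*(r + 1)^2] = 2*(r - 6)*(r + 1)*(2*r - 5)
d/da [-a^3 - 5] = -3*a^2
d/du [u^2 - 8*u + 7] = 2*u - 8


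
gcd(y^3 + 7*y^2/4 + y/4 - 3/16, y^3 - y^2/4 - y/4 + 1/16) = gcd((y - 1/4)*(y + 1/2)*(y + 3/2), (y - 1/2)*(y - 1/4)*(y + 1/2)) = y^2 + y/4 - 1/8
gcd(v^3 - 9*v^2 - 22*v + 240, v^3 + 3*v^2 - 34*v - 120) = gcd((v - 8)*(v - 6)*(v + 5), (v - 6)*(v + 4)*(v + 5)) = v^2 - v - 30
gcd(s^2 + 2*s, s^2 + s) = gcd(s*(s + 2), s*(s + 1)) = s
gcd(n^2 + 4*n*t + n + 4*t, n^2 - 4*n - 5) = n + 1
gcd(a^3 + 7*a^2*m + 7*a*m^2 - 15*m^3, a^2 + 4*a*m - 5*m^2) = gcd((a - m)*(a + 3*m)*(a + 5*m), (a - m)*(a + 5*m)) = a^2 + 4*a*m - 5*m^2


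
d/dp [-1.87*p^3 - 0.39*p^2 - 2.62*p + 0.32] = -5.61*p^2 - 0.78*p - 2.62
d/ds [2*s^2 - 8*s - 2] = 4*s - 8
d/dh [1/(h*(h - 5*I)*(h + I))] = (-h*(h - 5*I) - h*(h + I) - (h - 5*I)*(h + I))/(h^2*(h - 5*I)^2*(h + I)^2)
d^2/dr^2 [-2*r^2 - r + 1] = -4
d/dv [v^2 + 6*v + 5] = 2*v + 6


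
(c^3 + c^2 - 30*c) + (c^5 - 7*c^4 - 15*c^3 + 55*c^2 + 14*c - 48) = c^5 - 7*c^4 - 14*c^3 + 56*c^2 - 16*c - 48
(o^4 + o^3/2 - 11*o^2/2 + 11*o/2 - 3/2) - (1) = o^4 + o^3/2 - 11*o^2/2 + 11*o/2 - 5/2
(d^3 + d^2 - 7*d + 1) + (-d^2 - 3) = d^3 - 7*d - 2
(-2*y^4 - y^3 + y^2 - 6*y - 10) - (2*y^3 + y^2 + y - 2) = -2*y^4 - 3*y^3 - 7*y - 8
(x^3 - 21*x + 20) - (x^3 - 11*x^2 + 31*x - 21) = 11*x^2 - 52*x + 41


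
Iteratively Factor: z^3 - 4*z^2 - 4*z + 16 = (z - 2)*(z^2 - 2*z - 8) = (z - 2)*(z + 2)*(z - 4)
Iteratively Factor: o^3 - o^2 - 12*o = (o + 3)*(o^2 - 4*o) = o*(o + 3)*(o - 4)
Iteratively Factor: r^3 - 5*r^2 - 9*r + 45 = (r - 3)*(r^2 - 2*r - 15) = (r - 5)*(r - 3)*(r + 3)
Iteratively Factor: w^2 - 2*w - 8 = (w - 4)*(w + 2)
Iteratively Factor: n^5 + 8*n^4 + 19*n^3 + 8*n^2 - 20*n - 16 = (n + 2)*(n^4 + 6*n^3 + 7*n^2 - 6*n - 8) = (n + 2)^2*(n^3 + 4*n^2 - n - 4) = (n + 1)*(n + 2)^2*(n^2 + 3*n - 4) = (n + 1)*(n + 2)^2*(n + 4)*(n - 1)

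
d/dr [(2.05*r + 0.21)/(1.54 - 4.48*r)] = (18.358144*r - 6.310612)/(4.48*r - 1.54)^3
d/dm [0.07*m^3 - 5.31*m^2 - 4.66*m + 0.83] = 0.21*m^2 - 10.62*m - 4.66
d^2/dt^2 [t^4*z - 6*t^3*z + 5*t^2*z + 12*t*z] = 2*z*(6*t^2 - 18*t + 5)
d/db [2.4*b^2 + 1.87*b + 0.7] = 4.8*b + 1.87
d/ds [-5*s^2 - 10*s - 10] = -10*s - 10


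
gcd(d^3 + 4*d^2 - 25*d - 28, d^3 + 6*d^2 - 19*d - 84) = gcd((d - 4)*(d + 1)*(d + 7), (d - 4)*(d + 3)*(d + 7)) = d^2 + 3*d - 28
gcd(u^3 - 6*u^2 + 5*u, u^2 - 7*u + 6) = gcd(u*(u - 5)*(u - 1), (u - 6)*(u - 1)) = u - 1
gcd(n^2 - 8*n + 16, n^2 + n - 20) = n - 4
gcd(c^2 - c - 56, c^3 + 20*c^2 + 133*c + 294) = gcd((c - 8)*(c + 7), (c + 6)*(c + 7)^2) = c + 7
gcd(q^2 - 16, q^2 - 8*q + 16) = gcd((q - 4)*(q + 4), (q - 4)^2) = q - 4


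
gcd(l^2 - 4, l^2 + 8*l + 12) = l + 2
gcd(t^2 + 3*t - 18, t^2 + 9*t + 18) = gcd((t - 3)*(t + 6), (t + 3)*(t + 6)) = t + 6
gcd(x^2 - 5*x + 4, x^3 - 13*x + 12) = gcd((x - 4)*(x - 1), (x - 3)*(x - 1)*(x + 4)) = x - 1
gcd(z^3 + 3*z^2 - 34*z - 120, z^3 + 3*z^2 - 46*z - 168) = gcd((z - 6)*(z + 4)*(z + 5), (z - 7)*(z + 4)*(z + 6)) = z + 4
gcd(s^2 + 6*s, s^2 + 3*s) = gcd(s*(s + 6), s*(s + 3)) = s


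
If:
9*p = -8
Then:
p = -8/9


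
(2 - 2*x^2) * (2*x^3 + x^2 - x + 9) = -4*x^5 - 2*x^4 + 6*x^3 - 16*x^2 - 2*x + 18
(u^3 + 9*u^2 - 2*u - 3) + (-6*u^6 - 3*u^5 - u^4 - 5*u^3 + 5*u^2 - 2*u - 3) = -6*u^6 - 3*u^5 - u^4 - 4*u^3 + 14*u^2 - 4*u - 6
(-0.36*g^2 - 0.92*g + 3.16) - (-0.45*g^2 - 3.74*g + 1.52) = 0.09*g^2 + 2.82*g + 1.64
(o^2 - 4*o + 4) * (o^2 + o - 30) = o^4 - 3*o^3 - 30*o^2 + 124*o - 120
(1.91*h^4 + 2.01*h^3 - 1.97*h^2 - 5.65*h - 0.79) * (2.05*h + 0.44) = 3.9155*h^5 + 4.9609*h^4 - 3.1541*h^3 - 12.4493*h^2 - 4.1055*h - 0.3476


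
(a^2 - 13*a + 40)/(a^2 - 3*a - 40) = (a - 5)/(a + 5)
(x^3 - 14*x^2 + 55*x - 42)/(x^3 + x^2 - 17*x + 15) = (x^2 - 13*x + 42)/(x^2 + 2*x - 15)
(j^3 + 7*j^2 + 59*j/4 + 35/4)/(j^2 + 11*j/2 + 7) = (2*j^2 + 7*j + 5)/(2*(j + 2))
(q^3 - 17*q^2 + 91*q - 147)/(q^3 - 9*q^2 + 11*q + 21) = (q - 7)/(q + 1)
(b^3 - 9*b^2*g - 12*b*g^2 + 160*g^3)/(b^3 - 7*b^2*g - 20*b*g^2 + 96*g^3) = (b - 5*g)/(b - 3*g)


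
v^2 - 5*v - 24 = (v - 8)*(v + 3)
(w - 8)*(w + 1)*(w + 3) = w^3 - 4*w^2 - 29*w - 24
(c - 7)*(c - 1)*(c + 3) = c^3 - 5*c^2 - 17*c + 21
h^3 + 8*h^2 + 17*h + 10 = (h + 1)*(h + 2)*(h + 5)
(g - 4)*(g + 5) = g^2 + g - 20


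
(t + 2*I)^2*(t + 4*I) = t^3 + 8*I*t^2 - 20*t - 16*I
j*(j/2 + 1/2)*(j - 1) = j^3/2 - j/2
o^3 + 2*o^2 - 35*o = o*(o - 5)*(o + 7)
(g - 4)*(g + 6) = g^2 + 2*g - 24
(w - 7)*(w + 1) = w^2 - 6*w - 7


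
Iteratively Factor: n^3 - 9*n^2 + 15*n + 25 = (n - 5)*(n^2 - 4*n - 5) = (n - 5)*(n + 1)*(n - 5)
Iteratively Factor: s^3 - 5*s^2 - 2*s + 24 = (s - 3)*(s^2 - 2*s - 8) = (s - 3)*(s + 2)*(s - 4)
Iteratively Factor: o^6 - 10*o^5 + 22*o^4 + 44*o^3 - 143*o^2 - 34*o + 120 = (o - 3)*(o^5 - 7*o^4 + o^3 + 47*o^2 - 2*o - 40) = (o - 4)*(o - 3)*(o^4 - 3*o^3 - 11*o^2 + 3*o + 10) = (o - 5)*(o - 4)*(o - 3)*(o^3 + 2*o^2 - o - 2) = (o - 5)*(o - 4)*(o - 3)*(o - 1)*(o^2 + 3*o + 2) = (o - 5)*(o - 4)*(o - 3)*(o - 1)*(o + 2)*(o + 1)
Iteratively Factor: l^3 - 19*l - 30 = (l + 3)*(l^2 - 3*l - 10) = (l + 2)*(l + 3)*(l - 5)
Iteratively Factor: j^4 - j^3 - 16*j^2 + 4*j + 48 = (j - 4)*(j^3 + 3*j^2 - 4*j - 12) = (j - 4)*(j - 2)*(j^2 + 5*j + 6) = (j - 4)*(j - 2)*(j + 3)*(j + 2)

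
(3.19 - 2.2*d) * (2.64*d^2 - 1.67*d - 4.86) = -5.808*d^3 + 12.0956*d^2 + 5.3647*d - 15.5034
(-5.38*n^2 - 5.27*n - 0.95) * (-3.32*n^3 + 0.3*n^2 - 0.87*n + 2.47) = 17.8616*n^5 + 15.8824*n^4 + 6.2536*n^3 - 8.9887*n^2 - 12.1904*n - 2.3465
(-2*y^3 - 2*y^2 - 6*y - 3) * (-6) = 12*y^3 + 12*y^2 + 36*y + 18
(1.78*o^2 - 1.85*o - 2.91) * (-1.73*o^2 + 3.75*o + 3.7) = -3.0794*o^4 + 9.8755*o^3 + 4.6828*o^2 - 17.7575*o - 10.767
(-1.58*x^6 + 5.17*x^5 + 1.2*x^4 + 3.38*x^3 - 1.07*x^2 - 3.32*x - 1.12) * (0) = 0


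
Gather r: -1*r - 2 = -r - 2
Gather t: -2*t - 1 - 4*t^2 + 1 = -4*t^2 - 2*t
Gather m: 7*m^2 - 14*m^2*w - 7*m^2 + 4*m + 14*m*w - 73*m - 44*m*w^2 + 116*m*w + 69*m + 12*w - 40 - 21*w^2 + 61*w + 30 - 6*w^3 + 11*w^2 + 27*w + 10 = -14*m^2*w + m*(-44*w^2 + 130*w) - 6*w^3 - 10*w^2 + 100*w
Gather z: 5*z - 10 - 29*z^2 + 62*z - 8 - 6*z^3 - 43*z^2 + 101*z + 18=-6*z^3 - 72*z^2 + 168*z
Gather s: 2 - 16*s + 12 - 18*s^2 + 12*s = -18*s^2 - 4*s + 14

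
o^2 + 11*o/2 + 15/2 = (o + 5/2)*(o + 3)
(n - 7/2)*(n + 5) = n^2 + 3*n/2 - 35/2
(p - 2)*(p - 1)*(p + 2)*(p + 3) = p^4 + 2*p^3 - 7*p^2 - 8*p + 12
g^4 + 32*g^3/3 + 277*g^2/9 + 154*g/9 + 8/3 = (g + 1/3)^2*(g + 4)*(g + 6)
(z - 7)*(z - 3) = z^2 - 10*z + 21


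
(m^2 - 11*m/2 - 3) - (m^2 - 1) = -11*m/2 - 2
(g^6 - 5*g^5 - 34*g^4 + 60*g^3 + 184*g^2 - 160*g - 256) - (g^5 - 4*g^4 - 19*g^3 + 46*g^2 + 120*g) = g^6 - 6*g^5 - 30*g^4 + 79*g^3 + 138*g^2 - 280*g - 256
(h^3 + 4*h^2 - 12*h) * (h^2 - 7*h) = h^5 - 3*h^4 - 40*h^3 + 84*h^2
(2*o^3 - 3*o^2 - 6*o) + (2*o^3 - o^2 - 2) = 4*o^3 - 4*o^2 - 6*o - 2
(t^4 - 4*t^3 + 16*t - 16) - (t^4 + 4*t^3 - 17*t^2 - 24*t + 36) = -8*t^3 + 17*t^2 + 40*t - 52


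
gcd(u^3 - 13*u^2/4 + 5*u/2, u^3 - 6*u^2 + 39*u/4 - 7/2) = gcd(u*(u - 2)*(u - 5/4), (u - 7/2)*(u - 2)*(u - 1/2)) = u - 2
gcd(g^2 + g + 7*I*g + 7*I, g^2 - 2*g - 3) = g + 1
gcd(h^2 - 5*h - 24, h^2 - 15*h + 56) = h - 8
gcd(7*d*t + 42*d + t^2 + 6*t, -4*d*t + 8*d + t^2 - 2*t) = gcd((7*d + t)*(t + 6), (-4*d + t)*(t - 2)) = 1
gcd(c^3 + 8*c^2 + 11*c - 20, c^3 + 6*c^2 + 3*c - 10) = c^2 + 4*c - 5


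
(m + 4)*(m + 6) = m^2 + 10*m + 24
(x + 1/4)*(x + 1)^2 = x^3 + 9*x^2/4 + 3*x/2 + 1/4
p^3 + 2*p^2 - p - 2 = (p - 1)*(p + 1)*(p + 2)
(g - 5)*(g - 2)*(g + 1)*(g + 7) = g^4 + g^3 - 39*g^2 + 31*g + 70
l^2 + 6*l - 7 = (l - 1)*(l + 7)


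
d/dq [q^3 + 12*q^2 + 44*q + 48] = 3*q^2 + 24*q + 44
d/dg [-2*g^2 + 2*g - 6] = 2 - 4*g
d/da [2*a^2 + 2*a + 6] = 4*a + 2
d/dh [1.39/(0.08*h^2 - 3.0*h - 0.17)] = (4.17 - 0.2224*h)/(-0.08*h^2 + 3.0*h + 0.17)^2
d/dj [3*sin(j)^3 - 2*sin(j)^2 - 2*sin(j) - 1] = (9*sin(j)^2 - 4*sin(j) - 2)*cos(j)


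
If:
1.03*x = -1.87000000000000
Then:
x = -1.82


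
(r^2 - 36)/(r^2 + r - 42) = (r + 6)/(r + 7)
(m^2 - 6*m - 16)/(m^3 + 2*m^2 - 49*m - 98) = (m - 8)/(m^2 - 49)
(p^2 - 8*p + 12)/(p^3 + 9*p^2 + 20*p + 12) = (p^2 - 8*p + 12)/(p^3 + 9*p^2 + 20*p + 12)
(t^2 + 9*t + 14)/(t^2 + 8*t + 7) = (t + 2)/(t + 1)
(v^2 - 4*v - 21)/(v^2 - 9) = (v - 7)/(v - 3)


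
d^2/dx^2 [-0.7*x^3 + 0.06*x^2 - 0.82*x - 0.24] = 0.12 - 4.2*x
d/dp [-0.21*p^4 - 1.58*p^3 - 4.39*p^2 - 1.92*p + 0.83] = -0.84*p^3 - 4.74*p^2 - 8.78*p - 1.92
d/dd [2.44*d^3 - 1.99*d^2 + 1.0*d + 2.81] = 7.32*d^2 - 3.98*d + 1.0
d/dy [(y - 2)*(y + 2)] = 2*y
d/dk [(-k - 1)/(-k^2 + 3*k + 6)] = (k^2 - 3*k - (k + 1)*(2*k - 3) - 6)/(-k^2 + 3*k + 6)^2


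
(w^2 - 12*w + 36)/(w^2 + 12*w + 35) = (w^2 - 12*w + 36)/(w^2 + 12*w + 35)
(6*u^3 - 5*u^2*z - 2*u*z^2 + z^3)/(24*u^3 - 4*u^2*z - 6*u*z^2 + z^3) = (3*u^2 - 4*u*z + z^2)/(12*u^2 - 8*u*z + z^2)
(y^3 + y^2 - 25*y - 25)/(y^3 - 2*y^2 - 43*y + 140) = (y^2 + 6*y + 5)/(y^2 + 3*y - 28)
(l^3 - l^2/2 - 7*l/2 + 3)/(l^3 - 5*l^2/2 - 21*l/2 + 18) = (l^2 + l - 2)/(l^2 - l - 12)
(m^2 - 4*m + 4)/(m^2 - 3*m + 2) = (m - 2)/(m - 1)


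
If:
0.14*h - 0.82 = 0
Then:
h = 5.86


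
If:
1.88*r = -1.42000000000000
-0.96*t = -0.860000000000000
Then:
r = -0.76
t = 0.90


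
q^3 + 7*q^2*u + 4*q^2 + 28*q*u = q*(q + 4)*(q + 7*u)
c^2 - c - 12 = (c - 4)*(c + 3)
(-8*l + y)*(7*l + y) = -56*l^2 - l*y + y^2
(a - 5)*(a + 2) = a^2 - 3*a - 10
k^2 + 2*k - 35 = (k - 5)*(k + 7)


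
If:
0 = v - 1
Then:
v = 1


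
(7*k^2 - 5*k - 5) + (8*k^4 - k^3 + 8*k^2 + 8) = 8*k^4 - k^3 + 15*k^2 - 5*k + 3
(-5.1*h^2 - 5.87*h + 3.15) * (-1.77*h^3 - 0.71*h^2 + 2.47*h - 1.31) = 9.027*h^5 + 14.0109*h^4 - 14.0048*h^3 - 10.0544*h^2 + 15.4702*h - 4.1265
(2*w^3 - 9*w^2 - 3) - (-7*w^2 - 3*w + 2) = 2*w^3 - 2*w^2 + 3*w - 5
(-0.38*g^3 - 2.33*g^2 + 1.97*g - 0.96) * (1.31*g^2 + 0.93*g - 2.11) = -0.4978*g^5 - 3.4057*g^4 + 1.2156*g^3 + 5.4908*g^2 - 5.0495*g + 2.0256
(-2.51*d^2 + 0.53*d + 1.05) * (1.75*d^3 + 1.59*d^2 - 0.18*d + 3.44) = -4.3925*d^5 - 3.0634*d^4 + 3.132*d^3 - 7.0603*d^2 + 1.6342*d + 3.612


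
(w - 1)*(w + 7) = w^2 + 6*w - 7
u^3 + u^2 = u^2*(u + 1)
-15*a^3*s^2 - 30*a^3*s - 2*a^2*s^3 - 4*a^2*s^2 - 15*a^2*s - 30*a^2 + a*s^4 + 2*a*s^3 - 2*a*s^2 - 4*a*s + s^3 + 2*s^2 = (-5*a + s)*(3*a + s)*(s + 2)*(a*s + 1)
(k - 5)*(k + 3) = k^2 - 2*k - 15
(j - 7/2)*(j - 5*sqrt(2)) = j^2 - 5*sqrt(2)*j - 7*j/2 + 35*sqrt(2)/2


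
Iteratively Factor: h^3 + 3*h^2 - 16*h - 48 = (h + 4)*(h^2 - h - 12) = (h - 4)*(h + 4)*(h + 3)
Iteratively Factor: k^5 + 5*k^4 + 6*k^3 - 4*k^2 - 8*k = (k + 2)*(k^4 + 3*k^3 - 4*k) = k*(k + 2)*(k^3 + 3*k^2 - 4) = k*(k + 2)^2*(k^2 + k - 2) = k*(k + 2)^3*(k - 1)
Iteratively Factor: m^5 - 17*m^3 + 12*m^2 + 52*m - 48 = (m - 1)*(m^4 + m^3 - 16*m^2 - 4*m + 48) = (m - 1)*(m + 2)*(m^3 - m^2 - 14*m + 24) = (m - 2)*(m - 1)*(m + 2)*(m^2 + m - 12) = (m - 3)*(m - 2)*(m - 1)*(m + 2)*(m + 4)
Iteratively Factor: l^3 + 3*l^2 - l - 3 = (l + 1)*(l^2 + 2*l - 3) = (l - 1)*(l + 1)*(l + 3)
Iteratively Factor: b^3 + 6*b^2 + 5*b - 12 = (b + 4)*(b^2 + 2*b - 3) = (b + 3)*(b + 4)*(b - 1)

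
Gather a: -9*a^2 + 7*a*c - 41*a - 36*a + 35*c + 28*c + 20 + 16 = -9*a^2 + a*(7*c - 77) + 63*c + 36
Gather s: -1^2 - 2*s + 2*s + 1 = 0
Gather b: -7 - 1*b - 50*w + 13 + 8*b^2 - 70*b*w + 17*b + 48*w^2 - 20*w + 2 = 8*b^2 + b*(16 - 70*w) + 48*w^2 - 70*w + 8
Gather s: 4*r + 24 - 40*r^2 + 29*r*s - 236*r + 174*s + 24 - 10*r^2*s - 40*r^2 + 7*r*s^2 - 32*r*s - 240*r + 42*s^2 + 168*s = -80*r^2 - 472*r + s^2*(7*r + 42) + s*(-10*r^2 - 3*r + 342) + 48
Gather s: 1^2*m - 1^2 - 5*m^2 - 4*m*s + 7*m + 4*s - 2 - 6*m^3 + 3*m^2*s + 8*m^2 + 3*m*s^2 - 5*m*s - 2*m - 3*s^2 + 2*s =-6*m^3 + 3*m^2 + 6*m + s^2*(3*m - 3) + s*(3*m^2 - 9*m + 6) - 3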